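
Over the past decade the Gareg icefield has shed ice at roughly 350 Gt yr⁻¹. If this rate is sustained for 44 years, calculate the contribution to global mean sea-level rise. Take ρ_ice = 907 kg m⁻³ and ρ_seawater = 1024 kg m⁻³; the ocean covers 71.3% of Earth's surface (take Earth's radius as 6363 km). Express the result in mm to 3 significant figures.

Total mass lost = 350 Gt/yr × 44 yr = 1.540×10^4 Gt = 1.540×10^16 kg.
ρ_w = 1024 kg m⁻³, so water volume = 1.540×10^16 / 1024 = 1.504×10^13 m³.
Δh = 1.504×10^13 / 3.63×10^14 = 0.0415 m = 41.5 mm.

≈ 41.5 mm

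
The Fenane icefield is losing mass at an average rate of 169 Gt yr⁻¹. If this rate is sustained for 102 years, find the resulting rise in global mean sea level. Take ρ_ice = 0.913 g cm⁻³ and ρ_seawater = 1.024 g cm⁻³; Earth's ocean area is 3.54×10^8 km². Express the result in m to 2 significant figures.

Total mass lost = 169 Gt/yr × 102 yr = 1.724×10^4 Gt = 1.724×10^16 kg.
ρ_w = 1.024 g cm⁻³ = 1024 kg m⁻³, so water volume = 1.724×10^16 / 1024 = 1.683×10^13 m³.
Δh = 1.683×10^13 / 3.54×10^14 = 0.0476 m.

≈ 0.048 m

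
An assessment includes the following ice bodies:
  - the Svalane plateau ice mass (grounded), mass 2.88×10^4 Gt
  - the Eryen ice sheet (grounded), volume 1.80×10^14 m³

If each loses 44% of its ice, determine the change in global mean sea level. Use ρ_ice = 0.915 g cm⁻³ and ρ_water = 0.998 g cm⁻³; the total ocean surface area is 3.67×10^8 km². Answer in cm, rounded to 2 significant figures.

≈ 23 cm

Svalane: 0.44 × 2.88×10^4 Gt = 1.267×10^16 kg; dividing by ρ_w = 0.998 g cm⁻³ = 998 kg m⁻³ gives 1.270×10^13 m³ of water.
Eryen: 0.44 × 1.80×10^14 m³ × (915/998) = 7.261×10^13 m³ of water.
Total added water ≈ 8.531×10^13 m³ over 3.67×10^14 m² → Δh = 0.232 m = 23 cm.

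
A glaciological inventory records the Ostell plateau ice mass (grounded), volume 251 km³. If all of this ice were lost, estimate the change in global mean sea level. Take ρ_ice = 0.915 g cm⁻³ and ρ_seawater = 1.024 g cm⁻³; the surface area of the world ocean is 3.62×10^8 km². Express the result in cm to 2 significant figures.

≈ 0.062 cm

Ostell: 251 km³ × (915/1024) = 224.3 km³ of water.
Spread over 3.62×10^14 m² of ocean, Δh = 2.243×10^11 / 3.62×10^14 = 6.20×10^-4 m = 0.062 cm.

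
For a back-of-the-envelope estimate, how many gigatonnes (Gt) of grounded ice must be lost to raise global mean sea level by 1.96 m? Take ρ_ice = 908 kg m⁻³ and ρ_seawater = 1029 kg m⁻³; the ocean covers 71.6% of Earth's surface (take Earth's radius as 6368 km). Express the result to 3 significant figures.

Required water volume = Δh × A = 1.96 m × 3.65×10^14 m² = 7.151×10^14 m³.
ρ_w = 1029 kg m⁻³, so the mass of water = 7.151×10^14 m³ × 1029 kg m⁻³ = 7.359×10^17 kg = 7.36×10^5 Gt (and the same mass of ice, by conservation).

≈ 7.36×10^5 Gt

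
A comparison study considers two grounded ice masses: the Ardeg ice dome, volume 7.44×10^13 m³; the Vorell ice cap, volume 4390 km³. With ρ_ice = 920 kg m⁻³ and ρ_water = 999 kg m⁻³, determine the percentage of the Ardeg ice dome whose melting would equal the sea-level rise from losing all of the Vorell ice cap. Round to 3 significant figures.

Equal sea-level rise means equal mass of meltwater, i.e. equal mass of ice lost.
Ice mass of Vorell: 4.039×10^15 kg; ice mass of Ardeg: 6.845×10^16 kg.
Fraction required = 4.039×10^15 / 6.845×10^16 = 0.0590 → 5.90 %.

≈ 5.90 %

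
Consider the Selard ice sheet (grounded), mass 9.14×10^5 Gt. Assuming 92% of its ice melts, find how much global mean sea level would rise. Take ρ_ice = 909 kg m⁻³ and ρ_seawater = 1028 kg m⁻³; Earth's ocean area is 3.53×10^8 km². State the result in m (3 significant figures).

≈ 2.32 m

Selard: 0.92 × 9.14×10^5 Gt = 8.409×10^17 kg; dividing by ρ_w = 1028 kg m⁻³ gives 8.180×10^14 m³ of water.
Spread over 3.53×10^14 m² of ocean, Δh = 8.180×10^14 / 3.53×10^14 = 2.32 m.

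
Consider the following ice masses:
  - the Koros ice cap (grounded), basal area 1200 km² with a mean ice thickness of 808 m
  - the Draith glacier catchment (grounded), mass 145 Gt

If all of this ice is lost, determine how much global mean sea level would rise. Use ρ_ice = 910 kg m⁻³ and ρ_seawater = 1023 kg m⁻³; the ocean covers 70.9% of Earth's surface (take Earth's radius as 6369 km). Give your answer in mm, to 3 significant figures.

Koros: ice volume = 1200 km² × 808 m = 969.6 km³; 969.6 × (910/1023) = 862.5 km³ of water.
Draith: 145 Gt = 1.450×10^14 kg; dividing by ρ_w = 1023 kg m⁻³ gives 1.417×10^11 m³ of water.
Total added water ≈ 1.004×10^12 m³ over 3.61×10^14 m² → Δh = 2.78×10^-3 m = 2.78 mm.

≈ 2.78 mm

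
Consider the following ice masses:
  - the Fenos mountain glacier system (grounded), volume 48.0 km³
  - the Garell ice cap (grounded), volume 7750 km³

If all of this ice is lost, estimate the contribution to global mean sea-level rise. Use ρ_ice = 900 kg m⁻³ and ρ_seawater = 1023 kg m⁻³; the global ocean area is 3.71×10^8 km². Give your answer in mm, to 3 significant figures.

Fenos: 48.0 km³ × (900/1023) = 42.23 km³ of water.
Garell: 7750 km³ × (900/1023) = 6818 km³ of water.
Total added water ≈ 6.860×10^12 m³ over 3.71×10^14 m² → Δh = 0.0185 m = 18.5 mm.

≈ 18.5 mm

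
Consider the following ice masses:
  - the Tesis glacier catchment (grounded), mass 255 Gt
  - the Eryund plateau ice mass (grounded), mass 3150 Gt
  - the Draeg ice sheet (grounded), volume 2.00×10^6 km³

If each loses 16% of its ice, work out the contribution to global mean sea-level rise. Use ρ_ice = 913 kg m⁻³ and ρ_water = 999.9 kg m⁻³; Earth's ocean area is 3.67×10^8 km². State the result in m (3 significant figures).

≈ 0.798 m

Tesis: 0.16 × 255 Gt = 4.080×10^13 kg; dividing by ρ_w = 999.9 kg m⁻³ gives 4.080×10^10 m³ of water.
Eryund: 0.16 × 3150 Gt = 5.040×10^14 kg; dividing by ρ_w = 999.9 kg m⁻³ gives 5.041×10^11 m³ of water.
Draeg: 0.16 × 2.00×10^6 km³ × (913/999.9) = 2.922×10^5 km³ of water.
Total added water ≈ 2.927×10^14 m³ over 3.67×10^14 m² → Δh = 0.798 m.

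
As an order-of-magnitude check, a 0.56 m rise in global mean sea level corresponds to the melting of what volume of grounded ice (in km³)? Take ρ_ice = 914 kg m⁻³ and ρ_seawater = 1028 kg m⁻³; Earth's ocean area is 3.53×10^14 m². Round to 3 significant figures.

≈ 2.22×10^5 km³

Required water volume = Δh × A = 0.56 m × 3.53×10^14 m² = 1.977×10^14 m³ = 1.977×10^5 km³.
Ice volume = water volume × ρ_w/ρ_ice = 1.977×10^5 × 1028/914 = 2.22×10^5 km³.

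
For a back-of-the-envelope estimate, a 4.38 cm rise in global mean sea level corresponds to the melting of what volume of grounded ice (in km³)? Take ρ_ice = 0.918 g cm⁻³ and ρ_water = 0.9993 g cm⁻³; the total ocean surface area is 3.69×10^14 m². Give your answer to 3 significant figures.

Required water volume = Δh × A = 0.0438 m × 3.69×10^14 m² = 1.616×10^13 m³ = 1.616×10^4 km³.
Ice volume = water volume × ρ_w/ρ_ice = 1.616×10^4 × 999.3/918 = 1.76×10^4 km³.

≈ 1.76×10^4 km³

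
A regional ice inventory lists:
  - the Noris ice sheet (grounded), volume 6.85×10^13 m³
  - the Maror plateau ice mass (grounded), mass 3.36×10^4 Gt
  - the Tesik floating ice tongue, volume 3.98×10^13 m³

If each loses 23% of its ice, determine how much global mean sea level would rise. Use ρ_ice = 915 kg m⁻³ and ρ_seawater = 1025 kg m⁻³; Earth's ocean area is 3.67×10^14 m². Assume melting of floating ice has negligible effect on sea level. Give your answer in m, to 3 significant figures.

Noris: 0.23 × 6.85×10^13 m³ × (915/1025) = 1.406×10^13 m³ of water.
Maror: 0.23 × 3.36×10^4 Gt = 7.728×10^15 kg; dividing by ρ_w = 1025 kg m⁻³ gives 7.540×10^12 m³ of water.
The Tesik floating ice tongue is floating and already displaces its own weight of water, so its melt adds essentially nothing to sea level.
Total added water ≈ 2.160×10^13 m³ over 3.67×10^14 m² → Δh = 0.0589 m.

≈ 0.0589 m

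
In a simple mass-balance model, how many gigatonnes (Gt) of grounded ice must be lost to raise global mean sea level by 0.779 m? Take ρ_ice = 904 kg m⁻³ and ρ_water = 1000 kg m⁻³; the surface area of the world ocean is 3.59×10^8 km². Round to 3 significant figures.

≈ 2.80×10^5 Gt

Required water volume = Δh × A = 0.779 m × 3.59×10^14 m² = 2.797×10^14 m³.
ρ_w = 1000 kg m⁻³, so the mass of water = 2.797×10^14 m³ × 1000 kg m⁻³ = 2.797×10^17 kg = 2.80×10^5 Gt (and the same mass of ice, by conservation).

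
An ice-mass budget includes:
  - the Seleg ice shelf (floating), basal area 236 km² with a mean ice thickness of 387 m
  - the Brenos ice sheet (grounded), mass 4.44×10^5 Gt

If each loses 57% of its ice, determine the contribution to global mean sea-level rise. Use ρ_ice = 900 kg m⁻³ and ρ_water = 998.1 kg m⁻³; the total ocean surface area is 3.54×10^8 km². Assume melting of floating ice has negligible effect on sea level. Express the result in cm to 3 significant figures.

≈ 71.6 cm

The Seleg ice shelf is floating and already displaces its own weight of water, so its melt adds essentially nothing to sea level.
Brenos: 0.57 × 4.44×10^5 Gt = 2.531×10^17 kg; dividing by ρ_w = 998.1 kg m⁻³ gives 2.536×10^14 m³ of water.
Total added water ≈ 2.536×10^14 m³ over 3.54×10^14 m² → Δh = 0.716 m = 71.6 cm.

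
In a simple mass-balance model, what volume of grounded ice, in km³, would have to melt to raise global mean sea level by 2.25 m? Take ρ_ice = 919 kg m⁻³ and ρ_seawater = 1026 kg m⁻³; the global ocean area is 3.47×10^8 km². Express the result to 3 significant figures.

≈ 8.72×10^5 km³

Required water volume = Δh × A = 2.25 m × 3.47×10^14 m² = 7.808×10^14 m³ = 7.808×10^5 km³.
Ice volume = water volume × ρ_w/ρ_ice = 7.808×10^5 × 1026/919 = 8.72×10^5 km³.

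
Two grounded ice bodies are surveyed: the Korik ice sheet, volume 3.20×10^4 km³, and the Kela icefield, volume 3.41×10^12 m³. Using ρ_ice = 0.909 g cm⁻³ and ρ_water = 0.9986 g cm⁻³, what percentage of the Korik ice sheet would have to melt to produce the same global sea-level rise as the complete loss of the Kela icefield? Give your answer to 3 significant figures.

≈ 10.7 %

Equal sea-level rise means equal mass of meltwater, i.e. equal mass of ice lost.
Ice mass of Kela: 3.100×10^15 kg; ice mass of Korik: 2.909×10^16 kg.
Fraction required = 3.100×10^15 / 2.909×10^16 = 0.107 → 10.7 %.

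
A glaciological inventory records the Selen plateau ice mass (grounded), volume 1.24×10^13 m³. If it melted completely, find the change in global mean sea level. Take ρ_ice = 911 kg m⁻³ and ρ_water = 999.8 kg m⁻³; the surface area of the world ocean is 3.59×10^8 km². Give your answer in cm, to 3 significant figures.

Selen: 1.24×10^13 m³ × (911/999.8) = 1.130×10^13 m³ of water.
Spread over 3.59×10^14 m² of ocean, Δh = 1.130×10^13 / 3.59×10^14 = 0.0315 m = 3.15 cm.

≈ 3.15 cm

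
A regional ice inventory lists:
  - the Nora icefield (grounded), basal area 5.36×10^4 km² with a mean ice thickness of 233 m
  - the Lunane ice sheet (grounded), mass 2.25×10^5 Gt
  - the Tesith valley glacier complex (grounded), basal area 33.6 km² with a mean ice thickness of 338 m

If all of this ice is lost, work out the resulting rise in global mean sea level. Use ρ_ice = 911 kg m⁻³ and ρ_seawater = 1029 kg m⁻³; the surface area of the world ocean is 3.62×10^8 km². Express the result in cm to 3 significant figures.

≈ 63.5 cm

Nora: ice volume = 5.36×10^4 km² × 233 m = 1.249×10^4 km³; 1.249×10^4 × (911/1029) = 1.106×10^4 km³ of water.
Lunane: 2.25×10^5 Gt = 2.250×10^17 kg; dividing by ρ_w = 1029 kg m⁻³ gives 2.187×10^14 m³ of water.
Tesith: ice volume = 33.6 km² × 338 m = 11.36 km³; 11.36 × (911/1029) = 10.05 km³ of water.
Total added water ≈ 2.297×10^14 m³ over 3.62×10^14 m² → Δh = 0.635 m = 63.5 cm.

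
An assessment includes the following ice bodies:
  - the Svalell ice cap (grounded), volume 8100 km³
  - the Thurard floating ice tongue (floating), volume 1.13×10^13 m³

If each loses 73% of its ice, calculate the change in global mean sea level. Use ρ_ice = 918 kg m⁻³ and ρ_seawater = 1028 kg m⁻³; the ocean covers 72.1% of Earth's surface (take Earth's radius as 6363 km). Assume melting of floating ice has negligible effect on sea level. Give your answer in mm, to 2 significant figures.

≈ 14 mm

Svalell: 0.73 × 8100 km³ × (918/1028) = 5280 km³ of water.
The Thurard floating ice tongue is floating and already displaces its own weight of water, so its melt adds essentially nothing to sea level.
Total added water ≈ 5.280×10^12 m³ over 3.67×10^14 m² → Δh = 0.0144 m = 14 mm.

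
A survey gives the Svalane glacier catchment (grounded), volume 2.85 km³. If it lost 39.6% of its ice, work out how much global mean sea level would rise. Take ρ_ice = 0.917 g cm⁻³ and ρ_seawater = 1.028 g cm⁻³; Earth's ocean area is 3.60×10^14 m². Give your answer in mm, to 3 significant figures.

Svalane: 0.396 × 2.85 km³ × (917/1028) = 1.007 km³ of water.
Spread over 3.60×10^14 m² of ocean, Δh = 1.007×10^9 / 3.60×10^14 = 2.80×10^-6 m = 2.80×10^-3 mm.

≈ 2.80×10^-3 mm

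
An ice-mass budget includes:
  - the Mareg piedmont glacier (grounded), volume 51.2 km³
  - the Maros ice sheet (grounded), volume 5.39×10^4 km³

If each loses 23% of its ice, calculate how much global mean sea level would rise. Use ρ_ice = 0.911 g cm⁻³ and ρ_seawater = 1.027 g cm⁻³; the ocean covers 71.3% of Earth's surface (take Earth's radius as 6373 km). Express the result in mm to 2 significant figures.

Mareg: 0.23 × 51.2 km³ × (911/1027) = 10.45 km³ of water.
Maros: 0.23 × 5.39×10^4 km³ × (911/1027) = 1.100×10^4 km³ of water.
Total added water ≈ 1.101×10^13 m³ over 3.64×10^14 m² → Δh = 0.0302 m = 30 mm.

≈ 30 mm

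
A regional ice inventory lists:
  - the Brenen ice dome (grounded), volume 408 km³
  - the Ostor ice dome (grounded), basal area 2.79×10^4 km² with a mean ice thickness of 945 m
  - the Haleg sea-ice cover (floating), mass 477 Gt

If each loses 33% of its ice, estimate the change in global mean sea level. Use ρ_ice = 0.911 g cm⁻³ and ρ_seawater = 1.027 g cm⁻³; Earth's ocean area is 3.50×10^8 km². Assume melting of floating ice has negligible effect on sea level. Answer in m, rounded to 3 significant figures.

≈ 0.0224 m

Brenen: 0.33 × 408 km³ × (911/1027) = 119.4 km³ of water.
Ostor: ice volume = 2.79×10^4 km² × 945 m = 2.637×10^4 km³; 0.33 × 2.637×10^4 × (911/1027) = 7718 km³ of water.
The Haleg sea-ice cover is floating and already displaces its own weight of water, so its melt adds essentially nothing to sea level.
Total added water ≈ 7.837×10^12 m³ over 3.50×10^14 m² → Δh = 0.0224 m.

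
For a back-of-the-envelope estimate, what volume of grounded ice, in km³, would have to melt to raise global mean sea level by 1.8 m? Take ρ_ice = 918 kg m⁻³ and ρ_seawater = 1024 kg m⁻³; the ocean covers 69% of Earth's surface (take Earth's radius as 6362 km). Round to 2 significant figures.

Required water volume = Δh × A = 1.8 m × 3.51×10^14 m² = 6.317×10^14 m³ = 6.317×10^5 km³.
Ice volume = water volume × ρ_w/ρ_ice = 6.317×10^5 × 1024/918 = 7.0×10^5 km³.

≈ 7.0×10^5 km³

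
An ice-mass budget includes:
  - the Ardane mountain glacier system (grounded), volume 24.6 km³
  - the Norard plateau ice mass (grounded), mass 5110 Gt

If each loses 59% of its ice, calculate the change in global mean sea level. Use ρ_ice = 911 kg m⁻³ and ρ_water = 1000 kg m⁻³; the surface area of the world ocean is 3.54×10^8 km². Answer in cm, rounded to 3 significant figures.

≈ 0.855 cm

Ardane: 0.59 × 24.6 km³ × (911/1000) = 13.22 km³ of water.
Norard: 0.59 × 5110 Gt = 3.015×10^15 kg; dividing by ρ_w = 1000 kg m⁻³ gives 3.015×10^12 m³ of water.
Total added water ≈ 3.028×10^12 m³ over 3.54×10^14 m² → Δh = 8.55×10^-3 m = 0.855 cm.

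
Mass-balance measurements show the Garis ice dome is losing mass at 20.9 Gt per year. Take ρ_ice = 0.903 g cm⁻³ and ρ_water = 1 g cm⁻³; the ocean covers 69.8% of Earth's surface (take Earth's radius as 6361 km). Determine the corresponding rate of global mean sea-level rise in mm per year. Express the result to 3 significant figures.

≈ 0.0589 mm/yr

ρ_w = 1 g cm⁻³ = 1000 kg m⁻³. Annual water volume added = 20.9 Gt / ρ_w = 2.090×10^13 kg / 1000 kg m⁻³ = 2.090×10^10 m³.
Δh per year = 2.090×10^10 / 3.55×10^14 = 5.89×10^-5 m = 0.0589 mm.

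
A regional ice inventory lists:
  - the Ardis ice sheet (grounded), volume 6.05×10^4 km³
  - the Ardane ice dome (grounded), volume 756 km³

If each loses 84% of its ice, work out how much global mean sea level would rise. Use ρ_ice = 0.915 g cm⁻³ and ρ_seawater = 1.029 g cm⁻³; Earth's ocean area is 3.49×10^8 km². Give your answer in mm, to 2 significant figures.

Ardis: 0.84 × 6.05×10^4 km³ × (915/1029) = 4.519×10^4 km³ of water.
Ardane: 0.84 × 756 km³ × (915/1029) = 564.7 km³ of water.
Total added water ≈ 4.575×10^13 m³ over 3.49×10^14 m² → Δh = 0.131 m = 130 mm.

≈ 130 mm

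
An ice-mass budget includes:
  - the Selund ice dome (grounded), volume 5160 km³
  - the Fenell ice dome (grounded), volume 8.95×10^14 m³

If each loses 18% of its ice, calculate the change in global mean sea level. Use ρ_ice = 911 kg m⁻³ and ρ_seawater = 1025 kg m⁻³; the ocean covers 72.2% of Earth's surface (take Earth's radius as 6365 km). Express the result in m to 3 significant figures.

≈ 0.392 m

Selund: 0.18 × 5160 km³ × (911/1025) = 825.5 km³ of water.
Fenell: 0.18 × 8.95×10^14 m³ × (911/1025) = 1.432×10^14 m³ of water.
Total added water ≈ 1.440×10^14 m³ over 3.68×10^14 m² → Δh = 0.392 m.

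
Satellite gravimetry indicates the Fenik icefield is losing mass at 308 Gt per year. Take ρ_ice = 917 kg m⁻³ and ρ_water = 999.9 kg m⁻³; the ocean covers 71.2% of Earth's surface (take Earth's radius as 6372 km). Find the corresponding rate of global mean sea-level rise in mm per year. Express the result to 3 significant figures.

≈ 0.848 mm/yr

ρ_w = 999.9 kg m⁻³. Annual water volume added = 308 Gt / ρ_w = 3.080×10^14 kg / 999.9 kg m⁻³ = 3.080×10^11 m³.
Δh per year = 3.080×10^11 / 3.63×10^14 = 8.48×10^-4 m = 0.848 mm.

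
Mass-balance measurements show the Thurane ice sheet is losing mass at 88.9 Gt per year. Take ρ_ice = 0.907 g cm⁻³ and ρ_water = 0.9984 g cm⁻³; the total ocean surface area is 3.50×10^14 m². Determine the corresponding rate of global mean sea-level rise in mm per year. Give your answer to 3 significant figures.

≈ 0.254 mm/yr

ρ_w = 0.9984 g cm⁻³ = 998.4 kg m⁻³. Annual water volume added = 88.9 Gt / ρ_w = 8.890×10^13 kg / 998.4 kg m⁻³ = 8.904×10^10 m³.
Δh per year = 8.904×10^10 / 3.50×10^14 = 2.54×10^-4 m = 0.254 mm.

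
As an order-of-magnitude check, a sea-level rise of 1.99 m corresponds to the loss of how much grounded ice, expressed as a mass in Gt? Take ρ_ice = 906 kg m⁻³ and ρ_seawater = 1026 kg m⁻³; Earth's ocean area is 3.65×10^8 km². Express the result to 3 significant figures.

Required water volume = Δh × A = 1.99 m × 3.65×10^14 m² = 7.264×10^14 m³.
ρ_w = 1026 kg m⁻³, so the mass of water = 7.264×10^14 m³ × 1026 kg m⁻³ = 7.452×10^17 kg = 7.45×10^5 Gt (and the same mass of ice, by conservation).

≈ 7.45×10^5 Gt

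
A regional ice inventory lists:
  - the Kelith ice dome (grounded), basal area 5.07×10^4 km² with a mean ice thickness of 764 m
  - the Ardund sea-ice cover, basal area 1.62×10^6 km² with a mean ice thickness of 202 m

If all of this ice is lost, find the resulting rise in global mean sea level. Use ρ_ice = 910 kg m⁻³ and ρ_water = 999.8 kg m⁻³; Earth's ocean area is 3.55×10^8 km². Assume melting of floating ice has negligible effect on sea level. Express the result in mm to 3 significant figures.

≈ 99.3 mm

Kelith: ice volume = 5.07×10^4 km² × 764 m = 3.873×10^4 km³; 3.873×10^4 × (910/999.8) = 3.526×10^4 km³ of water.
The Ardund sea-ice cover is floating and already displaces its own weight of water, so its melt adds essentially nothing to sea level.
Total added water ≈ 3.526×10^13 m³ over 3.55×10^14 m² → Δh = 0.0993 m = 99.3 mm.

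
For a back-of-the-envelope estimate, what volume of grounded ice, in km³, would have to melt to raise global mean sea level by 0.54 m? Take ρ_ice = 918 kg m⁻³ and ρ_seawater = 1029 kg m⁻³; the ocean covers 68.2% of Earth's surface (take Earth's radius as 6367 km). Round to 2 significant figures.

Required water volume = Δh × A = 0.54 m × 3.47×10^14 m² = 1.876×10^14 m³ = 1.876×10^5 km³.
Ice volume = water volume × ρ_w/ρ_ice = 1.876×10^5 × 1029/918 = 2.1×10^5 km³.

≈ 2.1×10^5 km³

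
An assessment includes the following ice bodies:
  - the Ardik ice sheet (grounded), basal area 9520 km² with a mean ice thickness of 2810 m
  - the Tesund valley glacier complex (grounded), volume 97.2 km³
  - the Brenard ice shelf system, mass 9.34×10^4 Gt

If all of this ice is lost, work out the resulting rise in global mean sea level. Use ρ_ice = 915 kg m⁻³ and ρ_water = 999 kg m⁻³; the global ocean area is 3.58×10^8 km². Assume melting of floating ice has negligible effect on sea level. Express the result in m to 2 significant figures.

≈ 0.069 m

Ardik: ice volume = 9520 km² × 2810 m = 2.675×10^4 km³; 2.675×10^4 × (915/999) = 2.450×10^4 km³ of water.
Tesund: 97.2 km³ × (915/999) = 89.03 km³ of water.
The Brenard ice shelf system is floating and already displaces its own weight of water, so its melt adds essentially nothing to sea level.
Total added water ≈ 2.459×10^13 m³ over 3.58×10^14 m² → Δh = 0.0687 m.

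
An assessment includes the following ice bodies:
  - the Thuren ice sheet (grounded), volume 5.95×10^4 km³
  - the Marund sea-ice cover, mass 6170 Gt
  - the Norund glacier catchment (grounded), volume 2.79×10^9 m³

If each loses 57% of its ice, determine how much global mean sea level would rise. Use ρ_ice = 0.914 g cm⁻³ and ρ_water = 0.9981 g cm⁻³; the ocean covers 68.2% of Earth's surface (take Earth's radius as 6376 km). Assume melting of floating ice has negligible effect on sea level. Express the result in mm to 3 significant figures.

Thuren: 0.57 × 5.95×10^4 km³ × (914/998.1) = 3.106×10^4 km³ of water.
The Marund sea-ice cover is floating and already displaces its own weight of water, so its melt adds essentially nothing to sea level.
Norund: 0.57 × 2.79×10^9 m³ × (914/998.1) = 1.456×10^9 m³ of water.
Total added water ≈ 3.106×10^13 m³ over 3.48×10^14 m² → Δh = 0.0891 m = 89.1 mm.

≈ 89.1 mm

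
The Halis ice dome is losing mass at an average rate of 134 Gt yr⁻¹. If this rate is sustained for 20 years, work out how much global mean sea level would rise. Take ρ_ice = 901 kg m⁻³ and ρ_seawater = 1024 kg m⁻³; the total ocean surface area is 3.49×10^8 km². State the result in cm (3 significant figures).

≈ 0.750 cm

Total mass lost = 134 Gt/yr × 20 yr = 2680 Gt = 2.680×10^15 kg.
ρ_w = 1024 kg m⁻³, so water volume = 2.680×10^15 / 1024 = 2.617×10^12 m³.
Δh = 2.617×10^12 / 3.49×10^14 = 7.50×10^-3 m = 0.750 cm.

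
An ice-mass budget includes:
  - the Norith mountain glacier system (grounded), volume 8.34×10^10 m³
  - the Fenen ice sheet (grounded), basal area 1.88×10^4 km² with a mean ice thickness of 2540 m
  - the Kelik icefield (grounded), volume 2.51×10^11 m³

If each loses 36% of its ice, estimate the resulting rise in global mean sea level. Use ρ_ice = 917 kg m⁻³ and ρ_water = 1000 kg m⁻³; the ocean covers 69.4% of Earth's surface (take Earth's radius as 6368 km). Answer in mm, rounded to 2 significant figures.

≈ 45 mm

Norith: 0.36 × 8.34×10^10 m³ × (917/1000) = 2.753×10^10 m³ of water.
Fenen: ice volume = 1.88×10^4 km² × 2540 m = 4.775×10^4 km³; 0.36 × 4.775×10^4 × (917/1000) = 1.576×10^4 km³ of water.
Kelik: 0.36 × 2.51×10^11 m³ × (917/1000) = 8.286×10^10 m³ of water.
Total added water ≈ 1.587×10^13 m³ over 3.54×10^14 m² → Δh = 0.0449 m = 45 mm.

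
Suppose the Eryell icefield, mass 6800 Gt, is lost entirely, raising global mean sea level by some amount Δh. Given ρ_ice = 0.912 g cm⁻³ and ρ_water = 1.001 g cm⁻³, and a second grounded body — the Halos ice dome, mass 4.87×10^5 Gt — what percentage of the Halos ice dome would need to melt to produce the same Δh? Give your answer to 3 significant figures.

Equal sea-level rise means equal mass of meltwater, i.e. equal mass of ice lost.
Ice mass of Eryell: 6.800×10^15 kg; ice mass of Halos: 4.870×10^17 kg.
Fraction required = 6.800×10^15 / 4.870×10^17 = 0.0140 → 1.40 %.

≈ 1.40 %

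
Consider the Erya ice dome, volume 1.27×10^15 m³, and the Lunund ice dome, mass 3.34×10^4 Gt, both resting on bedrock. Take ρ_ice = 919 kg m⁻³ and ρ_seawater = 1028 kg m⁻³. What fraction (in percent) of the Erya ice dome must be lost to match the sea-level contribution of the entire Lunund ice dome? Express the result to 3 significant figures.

≈ 2.86 %

Equal sea-level rise means equal mass of meltwater, i.e. equal mass of ice lost.
Ice mass of Lunund: 3.340×10^16 kg; ice mass of Erya: 1.167×10^18 kg.
Fraction required = 3.340×10^16 / 1.167×10^18 = 0.0286 → 2.86 %.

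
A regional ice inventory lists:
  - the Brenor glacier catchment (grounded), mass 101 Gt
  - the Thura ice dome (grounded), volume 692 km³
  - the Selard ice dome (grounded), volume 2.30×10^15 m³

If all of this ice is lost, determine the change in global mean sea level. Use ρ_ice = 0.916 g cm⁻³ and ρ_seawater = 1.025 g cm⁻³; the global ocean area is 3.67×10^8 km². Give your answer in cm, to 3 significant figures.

≈ 560 cm

Brenor: 101 Gt = 1.010×10^14 kg; dividing by ρ_w = 1.025 g cm⁻³ = 1025 kg m⁻³ gives 9.854×10^10 m³ of water.
Thura: 692 km³ × (916/1025) = 618.4 km³ of water.
Selard: 2.30×10^15 m³ × (916/1025) = 2.055×10^15 m³ of water.
Total added water ≈ 2.056×10^15 m³ over 3.67×10^14 m² → Δh = 5.60 m = 560 cm.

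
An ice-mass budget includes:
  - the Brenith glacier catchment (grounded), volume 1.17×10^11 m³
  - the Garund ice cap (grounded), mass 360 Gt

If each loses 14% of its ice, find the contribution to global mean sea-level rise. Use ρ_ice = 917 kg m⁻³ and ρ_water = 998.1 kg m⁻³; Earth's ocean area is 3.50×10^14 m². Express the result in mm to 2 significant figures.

≈ 0.19 mm

Brenith: 0.14 × 1.17×10^11 m³ × (917/998.1) = 1.505×10^10 m³ of water.
Garund: 0.14 × 360 Gt = 5.040×10^13 kg; dividing by ρ_w = 998.1 kg m⁻³ gives 5.050×10^10 m³ of water.
Total added water ≈ 6.554×10^10 m³ over 3.50×10^14 m² → Δh = 1.87×10^-4 m = 0.19 mm.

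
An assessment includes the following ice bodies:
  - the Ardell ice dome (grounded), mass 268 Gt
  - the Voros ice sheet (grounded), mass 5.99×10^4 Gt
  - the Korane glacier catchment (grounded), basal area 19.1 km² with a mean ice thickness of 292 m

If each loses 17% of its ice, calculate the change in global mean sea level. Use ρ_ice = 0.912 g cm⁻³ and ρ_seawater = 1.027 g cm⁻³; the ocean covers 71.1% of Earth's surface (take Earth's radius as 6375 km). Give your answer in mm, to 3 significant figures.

Ardell: 0.17 × 268 Gt = 4.556×10^13 kg; dividing by ρ_w = 1.027 g cm⁻³ = 1027 kg m⁻³ gives 4.436×10^10 m³ of water.
Voros: 0.17 × 5.99×10^4 Gt = 1.018×10^16 kg; dividing by ρ_w = 1027 kg m⁻³ gives 9.915×10^12 m³ of water.
Korane: ice volume = 19.1 km² × 292 m = 5.577 km³; 0.17 × 5.577 × (912/1027) = 0.8420 km³ of water.
Total added water ≈ 9.960×10^12 m³ over 3.63×10^14 m² → Δh = 0.0274 m = 27.4 mm.

≈ 27.4 mm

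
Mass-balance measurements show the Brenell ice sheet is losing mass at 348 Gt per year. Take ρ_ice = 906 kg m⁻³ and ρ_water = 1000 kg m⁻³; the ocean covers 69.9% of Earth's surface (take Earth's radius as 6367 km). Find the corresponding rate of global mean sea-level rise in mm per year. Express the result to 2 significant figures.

ρ_w = 1000 kg m⁻³. Annual water volume added = 348 Gt / ρ_w = 3.480×10^14 kg / 1000 kg m⁻³ = 3.480×10^11 m³.
Δh per year = 3.480×10^11 / 3.56×10^14 = 9.77×10^-4 m = 0.98 mm.

≈ 0.98 mm/yr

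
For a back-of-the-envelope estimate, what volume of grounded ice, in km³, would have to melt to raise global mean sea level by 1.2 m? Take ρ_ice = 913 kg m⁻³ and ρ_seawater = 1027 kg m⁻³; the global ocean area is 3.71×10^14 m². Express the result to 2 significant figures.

≈ 5.0×10^5 km³

Required water volume = Δh × A = 1.2 m × 3.71×10^14 m² = 4.452×10^14 m³ = 4.452×10^5 km³.
Ice volume = water volume × ρ_w/ρ_ice = 4.452×10^5 × 1027/913 = 5.0×10^5 km³.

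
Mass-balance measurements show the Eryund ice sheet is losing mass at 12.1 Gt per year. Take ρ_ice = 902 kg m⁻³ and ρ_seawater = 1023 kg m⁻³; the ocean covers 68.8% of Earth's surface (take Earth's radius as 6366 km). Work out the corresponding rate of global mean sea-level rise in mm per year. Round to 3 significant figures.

ρ_w = 1023 kg m⁻³. Annual water volume added = 12.1 Gt / ρ_w = 1.210×10^13 kg / 1023 kg m⁻³ = 1.183×10^10 m³.
Δh per year = 1.183×10^10 / 3.50×10^14 = 3.38×10^-5 m = 0.0338 mm.

≈ 0.0338 mm/yr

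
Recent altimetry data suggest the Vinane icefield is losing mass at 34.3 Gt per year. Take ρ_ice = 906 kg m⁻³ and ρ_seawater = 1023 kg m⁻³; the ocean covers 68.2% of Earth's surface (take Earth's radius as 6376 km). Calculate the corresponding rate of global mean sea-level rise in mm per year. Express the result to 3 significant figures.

≈ 0.0962 mm/yr

ρ_w = 1023 kg m⁻³. Annual water volume added = 34.3 Gt / ρ_w = 3.430×10^13 kg / 1023 kg m⁻³ = 3.353×10^10 m³.
Δh per year = 3.353×10^10 / 3.48×10^14 = 9.62×10^-5 m = 0.0962 mm.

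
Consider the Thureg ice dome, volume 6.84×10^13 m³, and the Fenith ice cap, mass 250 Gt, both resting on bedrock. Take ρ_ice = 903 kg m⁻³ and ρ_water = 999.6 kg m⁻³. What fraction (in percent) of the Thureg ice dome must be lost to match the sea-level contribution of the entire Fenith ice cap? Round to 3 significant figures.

≈ 0.405 %

Equal sea-level rise means equal mass of meltwater, i.e. equal mass of ice lost.
Ice mass of Fenith: 2.500×10^14 kg; ice mass of Thureg: 6.177×10^16 kg.
Fraction required = 2.500×10^14 / 6.177×10^16 = 4.05×10^-3 → 0.405 %.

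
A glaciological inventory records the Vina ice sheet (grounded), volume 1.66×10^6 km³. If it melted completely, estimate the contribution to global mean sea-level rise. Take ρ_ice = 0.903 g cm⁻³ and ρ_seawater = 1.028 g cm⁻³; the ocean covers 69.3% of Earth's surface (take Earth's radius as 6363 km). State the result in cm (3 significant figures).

Vina: 1.66×10^6 km³ × (903/1028) = 1.458×10^6 km³ of water.
Spread over 3.53×10^14 m² of ocean, Δh = 1.458×10^15 / 3.53×10^14 = 4.14 m = 414 cm.

≈ 414 cm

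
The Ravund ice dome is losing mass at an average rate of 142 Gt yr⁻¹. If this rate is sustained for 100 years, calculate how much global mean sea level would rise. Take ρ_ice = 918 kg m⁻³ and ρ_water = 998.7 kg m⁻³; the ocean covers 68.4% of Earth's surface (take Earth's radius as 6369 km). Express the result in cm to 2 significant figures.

Total mass lost = 142 Gt/yr × 100 yr = 1.420×10^4 Gt = 1.420×10^16 kg.
ρ_w = 998.7 kg m⁻³, so water volume = 1.420×10^16 / 998.7 = 1.422×10^13 m³.
Δh = 1.422×10^13 / 3.49×10^14 = 0.0408 m = 4.1 cm.

≈ 4.1 cm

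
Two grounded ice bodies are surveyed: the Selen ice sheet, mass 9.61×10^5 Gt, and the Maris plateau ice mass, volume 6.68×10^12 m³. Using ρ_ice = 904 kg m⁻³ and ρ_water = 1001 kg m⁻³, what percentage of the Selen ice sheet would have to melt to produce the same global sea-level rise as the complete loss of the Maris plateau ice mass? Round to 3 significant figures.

≈ 0.628 %

Equal sea-level rise means equal mass of meltwater, i.e. equal mass of ice lost.
Ice mass of Maris: 6.039×10^15 kg; ice mass of Selen: 9.610×10^17 kg.
Fraction required = 6.039×10^15 / 9.610×10^17 = 6.28×10^-3 → 0.628 %.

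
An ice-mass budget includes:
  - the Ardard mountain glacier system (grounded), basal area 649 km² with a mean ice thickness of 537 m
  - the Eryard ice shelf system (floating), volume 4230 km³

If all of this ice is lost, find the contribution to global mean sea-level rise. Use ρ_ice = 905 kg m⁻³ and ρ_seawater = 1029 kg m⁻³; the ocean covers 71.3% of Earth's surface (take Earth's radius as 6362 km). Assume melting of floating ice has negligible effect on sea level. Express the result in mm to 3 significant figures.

≈ 0.845 mm

Ardard: ice volume = 649 km² × 537 m = 348.5 km³; 348.5 × (905/1029) = 306.5 km³ of water.
The Eryard ice shelf system is floating and already displaces its own weight of water, so its melt adds essentially nothing to sea level.
Total added water ≈ 3.065×10^11 m³ over 3.63×10^14 m² → Δh = 8.45×10^-4 m = 0.845 mm.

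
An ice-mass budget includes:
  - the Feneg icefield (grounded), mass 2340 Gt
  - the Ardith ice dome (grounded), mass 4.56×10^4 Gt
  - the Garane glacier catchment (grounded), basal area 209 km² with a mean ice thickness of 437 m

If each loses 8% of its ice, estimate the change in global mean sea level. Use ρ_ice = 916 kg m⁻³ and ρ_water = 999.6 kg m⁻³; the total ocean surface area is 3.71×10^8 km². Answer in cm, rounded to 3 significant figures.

Feneg: 0.08 × 2340 Gt = 1.872×10^14 kg; dividing by ρ_w = 999.6 kg m⁻³ gives 1.873×10^11 m³ of water.
Ardith: 0.08 × 4.56×10^4 Gt = 3.648×10^15 kg; dividing by ρ_w = 999.6 kg m⁻³ gives 3.649×10^12 m³ of water.
Garane: ice volume = 209 km² × 437 m = 91.33 km³; 0.08 × 91.33 × (916/999.6) = 6.696 km³ of water.
Total added water ≈ 3.843×10^12 m³ over 3.71×10^14 m² → Δh = 0.0104 m = 1.04 cm.

≈ 1.04 cm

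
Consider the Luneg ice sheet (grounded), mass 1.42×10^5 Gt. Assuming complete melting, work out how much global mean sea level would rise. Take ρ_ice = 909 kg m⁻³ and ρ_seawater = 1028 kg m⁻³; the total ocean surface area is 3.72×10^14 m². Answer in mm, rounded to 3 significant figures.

Luneg: 1.42×10^5 Gt = 1.420×10^17 kg; dividing by ρ_w = 1028 kg m⁻³ gives 1.381×10^14 m³ of water.
Spread over 3.72×10^14 m² of ocean, Δh = 1.381×10^14 / 3.72×10^14 = 0.371 m = 371 mm.

≈ 371 mm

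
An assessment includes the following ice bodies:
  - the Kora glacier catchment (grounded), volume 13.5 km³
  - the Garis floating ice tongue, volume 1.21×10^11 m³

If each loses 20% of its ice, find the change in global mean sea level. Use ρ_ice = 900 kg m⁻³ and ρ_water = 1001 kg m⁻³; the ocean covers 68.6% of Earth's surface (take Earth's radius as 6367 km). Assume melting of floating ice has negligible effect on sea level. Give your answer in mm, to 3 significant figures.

≈ 6.95×10^-3 mm

Kora: 0.2 × 13.5 km³ × (900/1001) = 2.428 km³ of water.
The Garis floating ice tongue is floating and already displaces its own weight of water, so its melt adds essentially nothing to sea level.
Total added water ≈ 2.428×10^9 m³ over 3.49×10^14 m² → Δh = 6.95×10^-6 m = 6.95×10^-3 mm.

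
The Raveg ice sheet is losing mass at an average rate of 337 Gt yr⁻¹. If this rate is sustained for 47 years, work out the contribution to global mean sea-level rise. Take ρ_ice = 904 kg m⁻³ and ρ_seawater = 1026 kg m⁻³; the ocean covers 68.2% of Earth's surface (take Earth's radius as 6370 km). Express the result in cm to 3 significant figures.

≈ 4.44 cm

Total mass lost = 337 Gt/yr × 47 yr = 1.584×10^4 Gt = 1.584×10^16 kg.
ρ_w = 1026 kg m⁻³, so water volume = 1.584×10^16 / 1026 = 1.544×10^13 m³.
Δh = 1.544×10^13 / 3.48×10^14 = 0.0444 m = 4.44 cm.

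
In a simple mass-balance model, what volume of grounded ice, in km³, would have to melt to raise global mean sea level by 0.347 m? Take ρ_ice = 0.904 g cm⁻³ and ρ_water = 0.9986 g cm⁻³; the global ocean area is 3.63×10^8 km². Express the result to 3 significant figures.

≈ 1.39×10^5 km³

Required water volume = Δh × A = 0.347 m × 3.63×10^14 m² = 1.260×10^14 m³ = 1.260×10^5 km³.
Ice volume = water volume × ρ_w/ρ_ice = 1.260×10^5 × 998.6/904 = 1.39×10^5 km³.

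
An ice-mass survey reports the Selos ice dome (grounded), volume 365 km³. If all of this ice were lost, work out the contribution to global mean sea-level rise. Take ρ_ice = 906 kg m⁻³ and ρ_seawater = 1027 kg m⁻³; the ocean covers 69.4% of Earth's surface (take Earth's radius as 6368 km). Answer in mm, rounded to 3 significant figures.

≈ 0.910 mm

Selos: 365 km³ × (906/1027) = 322.0 km³ of water.
Spread over 3.54×10^14 m² of ocean, Δh = 3.220×10^11 / 3.54×10^14 = 9.10×10^-4 m = 0.910 mm.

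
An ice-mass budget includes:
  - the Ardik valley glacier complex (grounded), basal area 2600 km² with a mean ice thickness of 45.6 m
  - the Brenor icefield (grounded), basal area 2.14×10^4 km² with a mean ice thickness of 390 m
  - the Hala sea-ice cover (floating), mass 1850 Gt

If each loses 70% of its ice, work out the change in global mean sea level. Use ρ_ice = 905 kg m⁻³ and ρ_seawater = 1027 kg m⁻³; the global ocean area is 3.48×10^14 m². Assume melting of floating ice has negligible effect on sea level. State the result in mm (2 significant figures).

≈ 15 mm

Ardik: ice volume = 2600 km² × 45.6 m = 118.6 km³; 0.7 × 118.6 × (905/1027) = 73.13 km³ of water.
Brenor: ice volume = 2.14×10^4 km² × 390 m = 8346 km³; 0.7 × 8346 × (905/1027) = 5148 km³ of water.
The Hala sea-ice cover is floating and already displaces its own weight of water, so its melt adds essentially nothing to sea level.
Total added water ≈ 5.221×10^12 m³ over 3.48×10^14 m² → Δh = 0.0150 m = 15 mm.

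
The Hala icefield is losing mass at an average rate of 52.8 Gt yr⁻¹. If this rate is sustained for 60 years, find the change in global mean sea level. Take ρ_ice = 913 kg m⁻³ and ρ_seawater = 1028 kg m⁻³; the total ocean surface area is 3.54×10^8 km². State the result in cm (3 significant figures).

Total mass lost = 52.8 Gt/yr × 60 yr = 3168 Gt = 3.168×10^15 kg.
ρ_w = 1028 kg m⁻³, so water volume = 3.168×10^15 / 1028 = 3.082×10^12 m³.
Δh = 3.082×10^12 / 3.54×10^14 = 8.71×10^-3 m = 0.871 cm.

≈ 0.871 cm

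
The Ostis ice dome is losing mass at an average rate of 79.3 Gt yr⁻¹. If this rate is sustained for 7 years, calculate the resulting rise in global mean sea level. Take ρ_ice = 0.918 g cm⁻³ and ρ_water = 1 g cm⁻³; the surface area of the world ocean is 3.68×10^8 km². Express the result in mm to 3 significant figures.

≈ 1.51 mm

Total mass lost = 79.3 Gt/yr × 7 yr = 555.1 Gt = 5.551×10^14 kg.
ρ_w = 1 g cm⁻³ = 1000 kg m⁻³, so water volume = 5.551×10^14 / 1000 = 5.551×10^11 m³.
Δh = 5.551×10^11 / 3.68×10^14 = 1.51×10^-3 m = 1.51 mm.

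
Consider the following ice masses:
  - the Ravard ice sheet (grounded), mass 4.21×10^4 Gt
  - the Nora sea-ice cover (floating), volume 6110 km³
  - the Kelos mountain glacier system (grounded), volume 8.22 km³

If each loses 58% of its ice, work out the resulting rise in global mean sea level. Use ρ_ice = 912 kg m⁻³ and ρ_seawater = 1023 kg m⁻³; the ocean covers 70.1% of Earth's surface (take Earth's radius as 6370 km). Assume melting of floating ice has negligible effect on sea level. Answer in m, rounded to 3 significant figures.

≈ 0.0668 m

Ravard: 0.58 × 4.21×10^4 Gt = 2.442×10^16 kg; dividing by ρ_w = 1023 kg m⁻³ gives 2.387×10^13 m³ of water.
The Nora sea-ice cover is floating and already displaces its own weight of water, so its melt adds essentially nothing to sea level.
Kelos: 0.58 × 8.22 km³ × (912/1023) = 4.250 km³ of water.
Total added water ≈ 2.387×10^13 m³ over 3.57×10^14 m² → Δh = 0.0668 m.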